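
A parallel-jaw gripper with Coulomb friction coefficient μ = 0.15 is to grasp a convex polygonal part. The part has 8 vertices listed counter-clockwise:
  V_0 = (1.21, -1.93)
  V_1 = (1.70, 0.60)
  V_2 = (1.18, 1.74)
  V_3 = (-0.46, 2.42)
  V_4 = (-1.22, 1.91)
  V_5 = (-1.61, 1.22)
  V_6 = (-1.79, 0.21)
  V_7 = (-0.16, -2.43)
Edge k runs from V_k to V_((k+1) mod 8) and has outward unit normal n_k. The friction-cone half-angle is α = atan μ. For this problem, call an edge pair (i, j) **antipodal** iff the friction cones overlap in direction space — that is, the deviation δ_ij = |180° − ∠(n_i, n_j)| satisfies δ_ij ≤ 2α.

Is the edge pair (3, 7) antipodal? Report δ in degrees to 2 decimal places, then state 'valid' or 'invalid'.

α = atan 0.15 = 8.53°;  2α = 17.06°
edge 3: e_3 = (-0.76, -0.51);  n_3 = (-0.5572, +0.8304)
edge 7: e_7 = (+1.37, +0.50);  n_7 = (+0.3428, -0.9394)
∠(n_3, n_7) = 166.19°
δ = |180° − 166.19°| = 13.81°
13.81° ≤ 2α = 17.06°  →  valid

δ = 13.81°, valid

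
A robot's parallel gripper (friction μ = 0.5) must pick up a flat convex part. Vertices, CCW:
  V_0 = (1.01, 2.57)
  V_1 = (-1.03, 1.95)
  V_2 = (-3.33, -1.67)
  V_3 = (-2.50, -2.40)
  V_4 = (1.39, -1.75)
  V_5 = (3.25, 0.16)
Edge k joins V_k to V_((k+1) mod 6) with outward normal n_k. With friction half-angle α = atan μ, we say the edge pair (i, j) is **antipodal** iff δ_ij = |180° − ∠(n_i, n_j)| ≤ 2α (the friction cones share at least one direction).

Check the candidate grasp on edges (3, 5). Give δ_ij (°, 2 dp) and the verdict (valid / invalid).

α = atan 0.5 = 26.57°;  2α = 53.13°
edge 3: e_3 = (+3.89, +0.65);  n_3 = (+0.1648, -0.9863)
edge 5: e_5 = (-2.24, +2.41);  n_5 = (+0.7325, +0.6808)
∠(n_3, n_5) = 123.42°
δ = |180° − 123.42°| = 56.58°
56.58° > 2α = 53.13°  →  invalid

δ = 56.58°, invalid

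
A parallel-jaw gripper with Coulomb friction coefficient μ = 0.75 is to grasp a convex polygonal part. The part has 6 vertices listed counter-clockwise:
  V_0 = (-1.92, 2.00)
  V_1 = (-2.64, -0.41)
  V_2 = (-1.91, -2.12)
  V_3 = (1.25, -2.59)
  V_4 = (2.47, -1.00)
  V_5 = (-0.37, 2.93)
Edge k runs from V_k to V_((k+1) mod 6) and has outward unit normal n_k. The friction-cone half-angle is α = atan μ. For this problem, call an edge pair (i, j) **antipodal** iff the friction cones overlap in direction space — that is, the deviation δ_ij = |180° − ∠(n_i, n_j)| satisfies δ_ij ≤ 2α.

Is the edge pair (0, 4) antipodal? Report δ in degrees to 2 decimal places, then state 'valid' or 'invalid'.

α = atan 0.75 = 36.87°;  2α = 73.74°
edge 0: e_0 = (-0.72, -2.41);  n_0 = (-0.9582, +0.2863)
edge 4: e_4 = (-2.84, +3.93);  n_4 = (+0.8105, +0.5857)
∠(n_0, n_4) = 127.51°
δ = |180° − 127.51°| = 52.49°
52.49° ≤ 2α = 73.74°  →  valid

δ = 52.49°, valid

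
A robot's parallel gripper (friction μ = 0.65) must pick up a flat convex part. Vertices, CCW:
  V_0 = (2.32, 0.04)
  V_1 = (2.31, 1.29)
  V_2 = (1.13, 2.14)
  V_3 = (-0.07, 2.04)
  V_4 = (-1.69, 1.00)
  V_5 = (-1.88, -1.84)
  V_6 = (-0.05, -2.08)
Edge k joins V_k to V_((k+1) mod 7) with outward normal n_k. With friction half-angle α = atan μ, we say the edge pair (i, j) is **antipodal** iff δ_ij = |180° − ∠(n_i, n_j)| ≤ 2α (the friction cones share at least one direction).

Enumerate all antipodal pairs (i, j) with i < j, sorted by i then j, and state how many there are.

count = 9; pairs: (0,3), (0,4), (1,4), (1,5), (2,5), (2,6), (3,5), (3,6), (4,6)

α = atan 0.65 = 33.02°;  2α = 66.05°
n_0 = (+1.0000, +0.0080)
n_1 = (+0.5845, +0.8114)
n_2 = (-0.0830, +0.9965)
n_3 = (-0.5402, +0.8415)
n_4 = (-0.9978, +0.0668)
n_5 = (-0.1300, -0.9915)
n_6 = (+0.6667, -0.7453)
  (0,1): δ = 126.23°  ·
  (0,2): δ = 85.69°  ·
  (0,3): δ = 57.76°  ✓
  (0,4): δ = 4.29°  ✓
  (0,5): δ = 82.07°  ·
  (0,6): δ = 131.35°  ·
  (1,2): δ = 139.47°  ·
  (1,3): δ = 111.53°  ·
  (1,4): δ = 58.06°  ✓
  (1,5): δ = 28.30°  ✓
  (1,6): δ = 77.58°  ·
  (2,3): δ = 152.06°  ·
  (2,4): δ = 98.59°  ·
  (2,5): δ = 12.24°  ✓
  (2,6): δ = 37.05°  ✓
  (3,4): δ = 126.53°  ·
  (3,5): δ = 40.17°  ✓
  (3,6): δ = 9.11°  ✓
  (4,5): δ = 93.64°  ·
  (4,6): δ = 44.36°  ✓
  (5,6): δ = 130.72°  ·
antipodal pairs: 9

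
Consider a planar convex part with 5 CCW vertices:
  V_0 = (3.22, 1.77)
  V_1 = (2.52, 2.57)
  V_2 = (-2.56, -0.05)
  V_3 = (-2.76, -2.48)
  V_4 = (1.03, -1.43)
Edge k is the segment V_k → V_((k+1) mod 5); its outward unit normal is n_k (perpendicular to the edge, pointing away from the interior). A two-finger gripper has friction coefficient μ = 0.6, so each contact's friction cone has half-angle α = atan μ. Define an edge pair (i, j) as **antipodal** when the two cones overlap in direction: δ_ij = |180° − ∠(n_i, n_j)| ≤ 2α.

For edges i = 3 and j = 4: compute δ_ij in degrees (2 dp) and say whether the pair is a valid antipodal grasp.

α = atan 0.6 = 30.96°;  2α = 61.93°
edge 3: e_3 = (+3.79, +1.05);  n_3 = (+0.2670, -0.9637)
edge 4: e_4 = (+2.19, +3.20);  n_4 = (+0.8252, -0.5648)
∠(n_3, n_4) = 40.13°
δ = |180° − 40.13°| = 139.87°
139.87° > 2α = 61.93°  →  invalid

δ = 139.87°, invalid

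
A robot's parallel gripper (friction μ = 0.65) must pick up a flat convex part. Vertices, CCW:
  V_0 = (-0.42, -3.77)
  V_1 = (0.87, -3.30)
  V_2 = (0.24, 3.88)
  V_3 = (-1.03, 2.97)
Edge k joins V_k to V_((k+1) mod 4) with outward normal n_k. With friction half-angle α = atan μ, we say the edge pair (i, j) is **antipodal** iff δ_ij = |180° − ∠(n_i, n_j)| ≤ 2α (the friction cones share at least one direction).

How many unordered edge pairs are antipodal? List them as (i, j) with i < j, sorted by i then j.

α = atan 0.65 = 33.02°;  2α = 66.05°
n_0 = (+0.3423, -0.9396)
n_1 = (+0.9962, +0.0874)
n_2 = (-0.5824, +0.8129)
n_3 = (-0.9959, -0.0901)
  (0,1): δ = 105.00°  ·
  (0,2): δ = 15.60°  ✓
  (0,3): δ = 75.15°  ·
  (1,2): δ = 59.39°  ✓
  (1,3): δ = 0.16°  ✓
  (2,3): δ = 120.45°  ·
antipodal pairs: 3

count = 3; pairs: (0,2), (1,2), (1,3)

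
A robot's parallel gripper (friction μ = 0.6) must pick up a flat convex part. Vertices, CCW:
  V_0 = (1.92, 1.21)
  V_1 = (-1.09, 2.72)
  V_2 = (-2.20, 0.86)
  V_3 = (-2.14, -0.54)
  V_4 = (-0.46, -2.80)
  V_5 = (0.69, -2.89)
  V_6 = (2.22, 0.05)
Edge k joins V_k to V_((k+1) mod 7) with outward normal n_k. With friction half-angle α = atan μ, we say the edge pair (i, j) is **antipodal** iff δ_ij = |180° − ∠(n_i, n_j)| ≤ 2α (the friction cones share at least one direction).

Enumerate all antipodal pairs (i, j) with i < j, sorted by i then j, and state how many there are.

α = atan 0.6 = 30.96°;  2α = 61.93°
n_0 = (+0.4484, +0.8938)
n_1 = (-0.8587, +0.5125)
n_2 = (-0.9991, -0.0428)
n_3 = (-0.8025, -0.5966)
n_4 = (-0.0780, -0.9970)
n_5 = (+0.8871, -0.4616)
n_6 = (+0.9681, +0.2504)
  (0,1): δ = 94.19°  ·
  (0,2): δ = 60.90°  ✓
  (0,3): δ = 26.73°  ✓
  (0,4): δ = 22.17°  ✓
  (0,5): δ = 89.15°  ·
  (0,6): δ = 131.14°  ·
  (1,2): δ = 146.72°  ·
  (1,3): δ = 112.55°  ·
  (1,4): δ = 63.65°  ·
  (1,5): δ = 3.33°  ✓
  (1,6): δ = 45.33°  ✓
  (2,3): δ = 145.83°  ·
  (2,4): δ = 96.93°  ·
  (2,5): δ = 29.95°  ✓
  (2,6): δ = 12.05°  ✓
  (3,4): δ = 131.10°  ·
  (3,5): δ = 64.12°  ·
  (3,6): δ = 22.13°  ✓
  (4,5): δ = 113.02°  ·
  (4,6): δ = 71.02°  ·
  (5,6): δ = 138.01°  ·
antipodal pairs: 8

count = 8; pairs: (0,2), (0,3), (0,4), (1,5), (1,6), (2,5), (2,6), (3,6)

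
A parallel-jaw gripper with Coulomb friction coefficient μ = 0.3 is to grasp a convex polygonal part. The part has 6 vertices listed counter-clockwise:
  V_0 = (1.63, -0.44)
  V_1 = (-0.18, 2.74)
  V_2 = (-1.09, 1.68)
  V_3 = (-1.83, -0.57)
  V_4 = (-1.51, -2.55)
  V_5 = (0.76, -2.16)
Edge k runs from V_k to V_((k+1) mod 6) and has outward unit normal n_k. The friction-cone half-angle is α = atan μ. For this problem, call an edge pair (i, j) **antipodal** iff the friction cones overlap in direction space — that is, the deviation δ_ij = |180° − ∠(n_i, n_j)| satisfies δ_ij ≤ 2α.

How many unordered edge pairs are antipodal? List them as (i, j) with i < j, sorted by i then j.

α = atan 0.3 = 16.70°;  2α = 33.40°
n_0 = (+0.8691, +0.4947)
n_1 = (-0.7588, +0.6514)
n_2 = (-0.9499, +0.3124)
n_3 = (-0.9872, -0.1595)
n_4 = (+0.1693, -0.9856)
n_5 = (+0.8923, -0.4514)
  (0,1): δ = 70.29°  ·
  (0,2): δ = 47.85°  ·
  (0,3): δ = 20.47°  ✓
  (0,4): δ = 70.10°  ·
  (0,5): δ = 123.52°  ·
  (1,2): δ = 157.56°  ·
  (1,3): δ = 130.17°  ·
  (1,4): δ = 39.61°  ·
  (1,5): δ = 13.81°  ✓
  (2,3): δ = 152.61°  ·
  (2,4): δ = 62.05°  ·
  (2,5): δ = 8.63°  ✓
  (3,4): δ = 89.43°  ·
  (3,5): δ = 36.01°  ·
  (4,5): δ = 126.58°  ·
antipodal pairs: 3

count = 3; pairs: (0,3), (1,5), (2,5)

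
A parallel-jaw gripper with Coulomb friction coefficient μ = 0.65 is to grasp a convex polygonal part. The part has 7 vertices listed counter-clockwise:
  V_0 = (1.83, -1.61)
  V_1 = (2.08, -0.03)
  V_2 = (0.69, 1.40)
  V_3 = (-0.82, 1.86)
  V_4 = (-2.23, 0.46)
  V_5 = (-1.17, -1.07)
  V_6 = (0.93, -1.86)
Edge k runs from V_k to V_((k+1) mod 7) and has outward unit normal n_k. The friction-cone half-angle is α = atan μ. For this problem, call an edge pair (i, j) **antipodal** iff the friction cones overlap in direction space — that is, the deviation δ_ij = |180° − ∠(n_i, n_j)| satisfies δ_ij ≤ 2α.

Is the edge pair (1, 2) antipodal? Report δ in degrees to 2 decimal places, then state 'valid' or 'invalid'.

δ = 151.13°, invalid

α = atan 0.65 = 33.02°;  2α = 66.05°
edge 1: e_1 = (-1.39, +1.43);  n_1 = (+0.7171, +0.6970)
edge 2: e_2 = (-1.51, +0.46);  n_2 = (+0.2914, +0.9566)
∠(n_1, n_2) = 28.87°
δ = |180° − 28.87°| = 151.13°
151.13° > 2α = 66.05°  →  invalid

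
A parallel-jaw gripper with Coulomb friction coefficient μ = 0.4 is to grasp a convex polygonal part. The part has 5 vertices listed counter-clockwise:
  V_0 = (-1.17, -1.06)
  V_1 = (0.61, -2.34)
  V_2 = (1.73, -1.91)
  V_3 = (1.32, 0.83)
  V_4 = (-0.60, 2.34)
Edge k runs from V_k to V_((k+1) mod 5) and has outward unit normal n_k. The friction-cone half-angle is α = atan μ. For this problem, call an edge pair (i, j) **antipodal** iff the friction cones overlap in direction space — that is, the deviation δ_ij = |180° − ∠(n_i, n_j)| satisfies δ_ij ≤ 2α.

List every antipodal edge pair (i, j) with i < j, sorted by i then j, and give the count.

count = 2; pairs: (0,3), (2,4)

α = atan 0.4 = 21.80°;  2α = 43.60°
n_0 = (-0.5838, -0.8119)
n_1 = (+0.3584, -0.9336)
n_2 = (+0.9890, +0.1480)
n_3 = (+0.6182, +0.7860)
n_4 = (-0.9862, +0.1653)
  (0,1): δ = 123.28°  ·
  (0,2): δ = 45.77°  ·
  (0,3): δ = 2.46°  ✓
  (0,4): δ = 116.20°  ·
  (1,2): δ = 102.49°  ·
  (1,3): δ = 59.19°  ·
  (1,4): δ = 59.48°  ·
  (2,3): δ = 136.69°  ·
  (2,4): δ = 18.03°  ✓
  (3,4): δ = 61.33°  ·
antipodal pairs: 2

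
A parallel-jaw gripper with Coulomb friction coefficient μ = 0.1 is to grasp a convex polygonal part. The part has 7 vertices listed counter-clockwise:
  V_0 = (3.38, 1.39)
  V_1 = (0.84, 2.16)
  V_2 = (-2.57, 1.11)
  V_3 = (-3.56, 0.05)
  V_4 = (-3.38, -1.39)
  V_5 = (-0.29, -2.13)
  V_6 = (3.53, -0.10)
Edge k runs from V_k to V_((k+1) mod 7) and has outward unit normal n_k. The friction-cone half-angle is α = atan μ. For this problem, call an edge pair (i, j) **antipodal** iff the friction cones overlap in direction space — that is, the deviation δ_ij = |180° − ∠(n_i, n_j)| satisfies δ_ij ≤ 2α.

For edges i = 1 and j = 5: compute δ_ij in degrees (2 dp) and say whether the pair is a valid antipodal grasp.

α = atan 0.1 = 5.71°;  2α = 11.42°
edge 1: e_1 = (-3.41, -1.05);  n_1 = (-0.2943, +0.9557)
edge 5: e_5 = (+3.82, +2.03);  n_5 = (+0.4693, -0.8831)
∠(n_1, n_5) = 169.13°
δ = |180° − 169.13°| = 10.87°
10.87° ≤ 2α = 11.42°  →  valid

δ = 10.87°, valid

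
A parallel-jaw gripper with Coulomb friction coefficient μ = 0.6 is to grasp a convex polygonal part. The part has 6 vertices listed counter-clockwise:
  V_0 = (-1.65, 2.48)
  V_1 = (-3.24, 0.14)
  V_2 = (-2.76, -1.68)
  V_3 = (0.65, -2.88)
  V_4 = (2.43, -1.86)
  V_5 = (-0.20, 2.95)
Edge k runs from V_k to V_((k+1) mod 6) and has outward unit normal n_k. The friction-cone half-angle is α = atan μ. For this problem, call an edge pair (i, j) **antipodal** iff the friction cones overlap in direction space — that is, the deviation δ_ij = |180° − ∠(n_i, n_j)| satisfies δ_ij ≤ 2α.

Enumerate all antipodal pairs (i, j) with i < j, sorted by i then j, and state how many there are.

α = atan 0.6 = 30.96°;  2α = 61.93°
n_0 = (-0.8271, +0.5620)
n_1 = (-0.9669, -0.2550)
n_2 = (-0.3320, -0.9433)
n_3 = (+0.4972, -0.8676)
n_4 = (+0.8774, +0.4797)
n_5 = (-0.3083, +0.9513)
  (0,1): δ = 131.03°  ·
  (0,2): δ = 75.19°  ·
  (0,3): δ = 25.99°  ✓
  (0,4): δ = 62.86°  ·
  (0,5): δ = 142.16°  ·
  (1,2): δ = 124.16°  ·
  (1,3): δ = 74.96°  ·
  (1,4): δ = 13.89°  ✓
  (1,5): δ = 93.18°  ·
  (2,3): δ = 130.80°  ·
  (2,4): δ = 41.94°  ✓
  (2,5): δ = 37.35°  ✓
  (3,4): δ = 91.15°  ·
  (3,5): δ = 11.85°  ✓
  (4,5): δ = 100.71°  ·
antipodal pairs: 5

count = 5; pairs: (0,3), (1,4), (2,4), (2,5), (3,5)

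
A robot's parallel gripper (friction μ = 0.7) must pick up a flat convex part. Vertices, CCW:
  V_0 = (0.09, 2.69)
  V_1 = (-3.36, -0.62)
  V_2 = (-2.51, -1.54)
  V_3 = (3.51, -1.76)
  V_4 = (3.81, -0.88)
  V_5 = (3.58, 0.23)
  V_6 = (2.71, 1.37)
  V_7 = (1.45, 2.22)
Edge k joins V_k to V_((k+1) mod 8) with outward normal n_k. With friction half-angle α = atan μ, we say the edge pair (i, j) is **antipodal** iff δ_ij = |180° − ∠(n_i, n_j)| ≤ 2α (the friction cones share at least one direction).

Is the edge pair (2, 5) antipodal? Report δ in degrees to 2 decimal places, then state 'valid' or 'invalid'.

α = atan 0.7 = 34.99°;  2α = 69.98°
edge 2: e_2 = (+6.02, -0.22);  n_2 = (-0.0365, -0.9993)
edge 5: e_5 = (-0.87, +1.14);  n_5 = (+0.7950, +0.6067)
∠(n_2, n_5) = 129.44°
δ = |180° − 129.44°| = 50.56°
50.56° ≤ 2α = 69.98°  →  valid

δ = 50.56°, valid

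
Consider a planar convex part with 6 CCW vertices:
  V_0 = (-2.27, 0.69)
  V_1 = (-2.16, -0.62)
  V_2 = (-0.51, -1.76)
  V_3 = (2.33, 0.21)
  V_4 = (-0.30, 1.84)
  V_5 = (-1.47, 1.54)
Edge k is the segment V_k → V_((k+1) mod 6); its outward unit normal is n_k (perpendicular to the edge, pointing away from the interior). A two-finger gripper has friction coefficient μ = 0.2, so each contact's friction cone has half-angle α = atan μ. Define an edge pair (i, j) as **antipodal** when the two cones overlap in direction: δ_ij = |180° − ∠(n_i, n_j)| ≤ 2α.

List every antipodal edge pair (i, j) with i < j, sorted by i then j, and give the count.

α = atan 0.2 = 11.31°;  2α = 22.62°
n_0 = (-0.9965, -0.0837)
n_1 = (-0.5684, -0.8227)
n_2 = (+0.5700, -0.8217)
n_3 = (+0.5268, +0.8500)
n_4 = (-0.2484, +0.9687)
n_5 = (-0.7282, +0.6854)
  (0,1): δ = 129.44°  ·
  (0,2): δ = 60.05°  ·
  (0,3): δ = 53.41°  ·
  (0,4): δ = 99.58°  ·
  (0,5): δ = 131.94°  ·
  (1,2): δ = 110.61°  ·
  (1,3): δ = 2.85°  ✓
  (1,4): δ = 49.02°  ·
  (1,5): δ = 81.38°  ·
  (2,3): δ = 66.54°  ·
  (2,4): δ = 20.37°  ✓
  (2,5): δ = 11.99°  ✓
  (3,4): δ = 133.83°  ·
  (3,5): δ = 101.47°  ·
  (4,5): δ = 147.65°  ·
antipodal pairs: 3

count = 3; pairs: (1,3), (2,4), (2,5)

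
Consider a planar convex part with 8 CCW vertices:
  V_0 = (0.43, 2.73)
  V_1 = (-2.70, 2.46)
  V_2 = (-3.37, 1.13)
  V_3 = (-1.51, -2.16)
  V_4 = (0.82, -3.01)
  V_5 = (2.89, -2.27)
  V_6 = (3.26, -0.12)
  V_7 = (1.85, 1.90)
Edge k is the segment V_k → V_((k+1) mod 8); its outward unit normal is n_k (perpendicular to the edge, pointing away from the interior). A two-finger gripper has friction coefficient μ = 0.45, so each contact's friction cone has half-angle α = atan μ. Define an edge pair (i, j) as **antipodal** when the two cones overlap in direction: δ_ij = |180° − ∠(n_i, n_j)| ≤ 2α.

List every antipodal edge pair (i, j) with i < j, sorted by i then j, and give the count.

count = 9; pairs: (0,3), (0,4), (1,4), (1,5), (2,5), (2,6), (2,7), (3,6), (3,7)

α = atan 0.45 = 24.23°;  2α = 48.46°
n_0 = (-0.0859, +0.9963)
n_1 = (-0.8931, +0.4499)
n_2 = (-0.8705, -0.4921)
n_3 = (-0.3427, -0.9394)
n_4 = (+0.3366, -0.9416)
n_5 = (+0.9855, -0.1696)
n_6 = (+0.8200, +0.5724)
n_7 = (+0.5046, +0.8633)
  (0,1): δ = 121.67°  ·
  (0,2): δ = 65.45°  ·
  (0,3): δ = 24.97°  ✓
  (0,4): δ = 14.74°  ✓
  (0,5): δ = 75.31°  ·
  (0,6): δ = 119.99°  ·
  (0,7): δ = 144.76°  ·
  (1,2): δ = 123.78°  ·
  (1,3): δ = 83.31°  ·
  (1,4): δ = 43.59°  ✓
  (1,5): δ = 16.97°  ✓
  (1,6): δ = 61.65°  ·
  (1,7): δ = 86.43°  ·
  (2,3): δ = 139.52°  ·
  (2,4): δ = 99.81°  ·
  (2,5): δ = 39.25°  ✓
  (2,6): δ = 5.43°  ✓
  (2,7): δ = 30.21°  ✓
  (3,4): δ = 140.29°  ·
  (3,5): δ = 79.72°  ·
  (3,6): δ = 35.04°  ✓
  (3,7): δ = 10.26°  ✓
  (4,5): δ = 119.44°  ·
  (4,6): δ = 74.76°  ·
  (4,7): δ = 49.98°  ·
  (5,6): δ = 135.32°  ·
  (5,7): δ = 110.54°  ·
  (6,7): δ = 155.22°  ·
antipodal pairs: 9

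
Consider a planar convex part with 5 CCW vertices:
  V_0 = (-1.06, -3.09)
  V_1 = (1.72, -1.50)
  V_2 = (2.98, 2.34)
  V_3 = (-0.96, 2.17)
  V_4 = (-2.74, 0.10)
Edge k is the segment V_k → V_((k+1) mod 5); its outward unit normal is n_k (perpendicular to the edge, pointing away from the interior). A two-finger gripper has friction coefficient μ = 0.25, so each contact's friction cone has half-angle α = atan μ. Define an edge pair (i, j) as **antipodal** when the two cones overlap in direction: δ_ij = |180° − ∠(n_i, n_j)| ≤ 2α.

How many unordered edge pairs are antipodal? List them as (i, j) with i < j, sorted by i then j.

α = atan 0.25 = 14.04°;  2α = 28.07°
n_0 = (+0.4965, -0.8681)
n_1 = (+0.9502, -0.3118)
n_2 = (-0.0431, +0.9991)
n_3 = (-0.7582, +0.6520)
n_4 = (-0.8848, -0.4660)
  (0,1): δ = 137.93°  ·
  (0,2): δ = 27.30°  ✓
  (0,3): δ = 19.54°  ✓
  (0,4): δ = 88.01°  ·
  (1,2): δ = 69.36°  ·
  (1,3): δ = 22.53°  ✓
  (1,4): δ = 45.94°  ·
  (2,3): δ = 133.16°  ·
  (2,4): δ = 64.70°  ·
  (3,4): δ = 111.53°  ·
antipodal pairs: 3

count = 3; pairs: (0,2), (0,3), (1,3)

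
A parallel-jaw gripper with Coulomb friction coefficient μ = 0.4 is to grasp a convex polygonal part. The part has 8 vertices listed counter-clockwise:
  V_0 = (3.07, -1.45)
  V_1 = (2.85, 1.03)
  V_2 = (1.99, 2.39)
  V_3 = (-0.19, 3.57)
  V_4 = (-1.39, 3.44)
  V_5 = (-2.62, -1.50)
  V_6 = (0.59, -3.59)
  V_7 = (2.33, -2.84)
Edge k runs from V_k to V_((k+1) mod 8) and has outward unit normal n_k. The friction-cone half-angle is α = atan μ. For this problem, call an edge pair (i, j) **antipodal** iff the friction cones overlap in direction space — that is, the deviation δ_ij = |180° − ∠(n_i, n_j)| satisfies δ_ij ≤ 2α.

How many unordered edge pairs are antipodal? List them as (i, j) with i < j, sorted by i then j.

α = atan 0.4 = 21.80°;  2α = 43.60°
n_0 = (+0.9961, +0.0884)
n_1 = (+0.8452, +0.5345)
n_2 = (+0.4760, +0.8794)
n_3 = (-0.1077, +0.9942)
n_4 = (-0.9704, +0.2416)
n_5 = (-0.5456, -0.8380)
n_6 = (+0.3958, -0.9183)
n_7 = (+0.8827, -0.4699)
  (0,1): δ = 152.76°  ·
  (0,2): δ = 123.50°  ·
  (0,3): δ = 88.89°  ·
  (0,4): δ = 19.05°  ✓
  (0,5): δ = 51.86°  ·
  (0,6): δ = 108.25°  ·
  (0,7): δ = 146.90°  ·
  (1,2): δ = 150.73°  ·
  (1,3): δ = 116.12°  ·
  (1,4): δ = 46.29°  ·
  (1,5): δ = 24.62°  ✓
  (1,6): δ = 81.01°  ·
  (1,7): δ = 119.66°  ·
  (2,3): δ = 145.39°  ·
  (2,4): δ = 75.56°  ·
  (2,5): δ = 4.64°  ✓
  (2,6): δ = 51.74°  ·
  (2,7): δ = 90.40°  ·
  (3,4): δ = 110.16°  ·
  (3,5): δ = 39.25°  ✓
  (3,6): δ = 17.13°  ✓
  (3,7): δ = 55.79°  ·
  (4,5): δ = 109.09°  ·
  (4,6): δ = 52.70°  ·
  (4,7): δ = 14.05°  ✓
  (5,6): δ = 123.61°  ·
  (5,7): δ = 84.96°  ·
  (6,7): δ = 141.35°  ·
antipodal pairs: 6

count = 6; pairs: (0,4), (1,5), (2,5), (3,5), (3,6), (4,7)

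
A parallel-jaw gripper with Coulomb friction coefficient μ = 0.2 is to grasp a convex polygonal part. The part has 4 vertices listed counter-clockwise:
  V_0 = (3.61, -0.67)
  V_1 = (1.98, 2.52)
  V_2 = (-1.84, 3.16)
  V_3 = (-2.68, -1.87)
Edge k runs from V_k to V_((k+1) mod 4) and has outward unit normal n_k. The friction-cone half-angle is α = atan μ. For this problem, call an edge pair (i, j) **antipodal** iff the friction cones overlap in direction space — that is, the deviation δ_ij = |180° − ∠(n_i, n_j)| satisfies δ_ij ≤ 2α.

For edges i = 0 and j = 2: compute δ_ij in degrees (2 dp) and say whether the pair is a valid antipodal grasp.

δ = 36.55°, invalid

α = atan 0.2 = 11.31°;  2α = 22.62°
edge 0: e_0 = (-1.63, +3.19);  n_0 = (+0.8905, +0.4550)
edge 2: e_2 = (-0.84, -5.03);  n_2 = (-0.9863, +0.1647)
∠(n_0, n_2) = 143.45°
δ = |180° − 143.45°| = 36.55°
36.55° > 2α = 22.62°  →  invalid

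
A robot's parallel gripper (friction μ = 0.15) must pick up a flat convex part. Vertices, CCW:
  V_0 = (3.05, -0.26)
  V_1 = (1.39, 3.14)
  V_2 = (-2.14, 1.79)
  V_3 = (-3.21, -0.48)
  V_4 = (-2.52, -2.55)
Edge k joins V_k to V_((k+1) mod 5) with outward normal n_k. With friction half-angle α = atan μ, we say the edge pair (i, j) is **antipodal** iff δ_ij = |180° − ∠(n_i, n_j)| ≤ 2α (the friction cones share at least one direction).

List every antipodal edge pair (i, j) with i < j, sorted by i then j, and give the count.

count = 2; pairs: (0,3), (1,4)

α = atan 0.15 = 8.53°;  2α = 17.06°
n_0 = (+0.8986, +0.4387)
n_1 = (-0.3572, +0.9340)
n_2 = (-0.9045, +0.4264)
n_3 = (-0.9487, -0.3162)
n_4 = (+0.3802, -0.9249)
  (0,1): δ = 95.09°  ·
  (0,2): δ = 51.26°  ·
  (0,3): δ = 7.59°  ✓
  (0,4): δ = 86.33°  ·
  (1,2): δ = 136.17°  ·
  (1,3): δ = 92.49°  ·
  (1,4): δ = 1.42°  ✓
  (2,3): δ = 136.33°  ·
  (2,4): δ = 42.41°  ·
  (3,4): δ = 86.09°  ·
antipodal pairs: 2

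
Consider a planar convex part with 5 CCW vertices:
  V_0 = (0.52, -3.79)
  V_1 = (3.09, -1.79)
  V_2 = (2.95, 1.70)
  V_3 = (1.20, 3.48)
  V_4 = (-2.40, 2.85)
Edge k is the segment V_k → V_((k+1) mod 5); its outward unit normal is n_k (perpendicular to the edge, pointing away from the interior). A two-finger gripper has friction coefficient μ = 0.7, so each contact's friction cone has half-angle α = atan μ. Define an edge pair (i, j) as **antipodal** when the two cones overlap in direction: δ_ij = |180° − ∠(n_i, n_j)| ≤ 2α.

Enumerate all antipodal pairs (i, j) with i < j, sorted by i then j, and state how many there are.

α = atan 0.7 = 34.99°;  2α = 69.98°
n_0 = (+0.6142, -0.7892)
n_1 = (+0.9992, +0.0401)
n_2 = (+0.7131, +0.7011)
n_3 = (-0.1724, +0.9850)
n_4 = (-0.9154, -0.4026)
  (0,1): δ = 125.59°  ·
  (0,2): δ = 83.38°  ·
  (0,3): δ = 27.96°  ✓
  (0,4): δ = 75.85°  ·
  (1,2): δ = 137.78°  ·
  (1,3): δ = 82.37°  ·
  (1,4): δ = 21.44°  ✓
  (2,3): δ = 124.59°  ·
  (2,4): δ = 20.78°  ✓
  (3,4): δ = 76.19°  ·
antipodal pairs: 3

count = 3; pairs: (0,3), (1,4), (2,4)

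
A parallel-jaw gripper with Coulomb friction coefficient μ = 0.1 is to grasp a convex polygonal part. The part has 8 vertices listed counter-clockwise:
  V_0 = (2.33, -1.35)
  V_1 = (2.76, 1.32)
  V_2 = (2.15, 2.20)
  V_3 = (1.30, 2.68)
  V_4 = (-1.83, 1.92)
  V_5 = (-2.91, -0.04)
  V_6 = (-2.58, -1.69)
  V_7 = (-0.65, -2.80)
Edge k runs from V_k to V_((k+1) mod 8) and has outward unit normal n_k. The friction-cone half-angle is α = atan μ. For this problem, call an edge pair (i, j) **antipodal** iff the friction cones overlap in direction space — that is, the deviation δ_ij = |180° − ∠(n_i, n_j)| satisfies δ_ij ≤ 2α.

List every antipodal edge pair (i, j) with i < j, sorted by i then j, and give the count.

α = atan 0.1 = 5.71°;  2α = 11.42°
n_0 = (+0.9873, -0.1590)
n_1 = (+0.8219, +0.5697)
n_2 = (+0.4917, +0.8708)
n_3 = (-0.2360, +0.9718)
n_4 = (-0.8758, +0.4826)
n_5 = (-0.9806, -0.1961)
n_6 = (-0.4986, -0.8669)
n_7 = (+0.4375, -0.8992)
  (0,1): δ = 136.12°  ·
  (0,2): δ = 110.30°  ·
  (0,3): δ = 67.20°  ·
  (0,4): δ = 19.71°  ·
  (0,5): δ = 20.46°  ·
  (0,6): δ = 69.24°  ·
  (0,7): δ = 125.10°  ·
  (1,2): δ = 154.18°  ·
  (1,3): δ = 111.08°  ·
  (1,4): δ = 63.58°  ·
  (1,5): δ = 23.42°  ·
  (1,6): δ = 25.37°  ·
  (1,7): δ = 81.22°  ·
  (2,3): δ = 136.90°  ·
  (2,4): δ = 89.40°  ·
  (2,5): δ = 49.24°  ·
  (2,6): δ = 0.45°  ✓
  (2,7): δ = 55.40°  ·
  (3,4): δ = 132.50°  ·
  (3,5): δ = 92.34°  ·
  (3,6): δ = 43.55°  ·
  (3,7): δ = 12.30°  ·
  (4,5): δ = 139.83°  ·
  (4,6): δ = 91.05°  ·
  (4,7): δ = 35.20°  ·
  (5,6): δ = 131.21°  ·
  (5,7): δ = 75.36°  ·
  (6,7): δ = 124.15°  ·
antipodal pairs: 1

count = 1; pairs: (2,6)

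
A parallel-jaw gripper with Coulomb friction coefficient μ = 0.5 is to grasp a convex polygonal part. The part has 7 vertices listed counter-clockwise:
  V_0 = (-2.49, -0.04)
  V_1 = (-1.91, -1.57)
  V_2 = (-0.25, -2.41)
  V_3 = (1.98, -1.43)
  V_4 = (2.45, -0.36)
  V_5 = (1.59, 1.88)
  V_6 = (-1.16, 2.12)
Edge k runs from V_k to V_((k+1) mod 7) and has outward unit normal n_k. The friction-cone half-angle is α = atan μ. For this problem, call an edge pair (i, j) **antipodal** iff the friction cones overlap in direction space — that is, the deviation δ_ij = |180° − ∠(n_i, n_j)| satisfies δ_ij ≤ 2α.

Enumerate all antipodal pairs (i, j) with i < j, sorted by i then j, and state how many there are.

α = atan 0.5 = 26.57°;  2α = 53.13°
n_0 = (-0.9351, -0.3545)
n_1 = (-0.4515, -0.8923)
n_2 = (+0.4023, -0.9155)
n_3 = (+0.9156, -0.4022)
n_4 = (+0.9336, +0.3584)
n_5 = (+0.0869, +0.9962)
n_6 = (-0.8515, +0.5243)
  (0,1): δ = 137.60°  ·
  (0,2): δ = 87.04°  ·
  (0,3): δ = 44.47°  ✓
  (0,4): δ = 0.24°  ✓
  (0,5): δ = 64.25°  ·
  (0,6): δ = 127.62°  ·
  (1,2): δ = 129.44°  ·
  (1,3): δ = 86.87°  ·
  (1,4): δ = 42.16°  ✓
  (1,5): δ = 21.85°  ✓
  (1,6): δ = 85.22°  ·
  (2,3): δ = 137.44°  ·
  (2,4): δ = 92.72°  ·
  (2,5): δ = 28.71°  ✓
  (2,6): δ = 34.65°  ✓
  (3,4): δ = 135.28°  ·
  (3,5): δ = 71.27°  ·
  (3,6): δ = 7.91°  ✓
  (4,5): δ = 115.99°  ·
  (4,6): δ = 52.63°  ✓
  (5,6): δ = 116.63°  ·
antipodal pairs: 8

count = 8; pairs: (0,3), (0,4), (1,4), (1,5), (2,5), (2,6), (3,6), (4,6)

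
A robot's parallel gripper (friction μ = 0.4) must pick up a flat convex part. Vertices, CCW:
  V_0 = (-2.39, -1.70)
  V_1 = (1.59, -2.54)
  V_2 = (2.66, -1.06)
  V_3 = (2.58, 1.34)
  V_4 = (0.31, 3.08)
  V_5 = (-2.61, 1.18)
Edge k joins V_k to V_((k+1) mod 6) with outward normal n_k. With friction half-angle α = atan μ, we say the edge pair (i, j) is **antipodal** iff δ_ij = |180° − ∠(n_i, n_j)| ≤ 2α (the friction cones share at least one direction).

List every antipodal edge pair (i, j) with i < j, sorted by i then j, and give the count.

α = atan 0.4 = 21.80°;  2α = 43.60°
n_0 = (-0.2065, -0.9784)
n_1 = (+0.8104, -0.5859)
n_2 = (+0.9994, +0.0333)
n_3 = (+0.6084, +0.7937)
n_4 = (-0.5454, +0.8382)
n_5 = (-0.9971, -0.0762)
  (0,1): δ = 113.95°  ·
  (0,2): δ = 76.17°  ·
  (0,3): δ = 25.55°  ✓
  (0,4): δ = 44.97°  ·
  (0,5): δ = 106.29°  ·
  (1,2): δ = 142.22°  ·
  (1,3): δ = 91.60°  ·
  (1,4): δ = 21.08°  ✓
  (1,5): δ = 40.23°  ✓
  (2,3): δ = 129.38°  ·
  (2,4): δ = 58.86°  ·
  (2,5): δ = 2.46°  ✓
  (3,4): δ = 109.48°  ·
  (3,5): δ = 48.16°  ·
  (4,5): δ = 118.68°  ·
antipodal pairs: 4

count = 4; pairs: (0,3), (1,4), (1,5), (2,5)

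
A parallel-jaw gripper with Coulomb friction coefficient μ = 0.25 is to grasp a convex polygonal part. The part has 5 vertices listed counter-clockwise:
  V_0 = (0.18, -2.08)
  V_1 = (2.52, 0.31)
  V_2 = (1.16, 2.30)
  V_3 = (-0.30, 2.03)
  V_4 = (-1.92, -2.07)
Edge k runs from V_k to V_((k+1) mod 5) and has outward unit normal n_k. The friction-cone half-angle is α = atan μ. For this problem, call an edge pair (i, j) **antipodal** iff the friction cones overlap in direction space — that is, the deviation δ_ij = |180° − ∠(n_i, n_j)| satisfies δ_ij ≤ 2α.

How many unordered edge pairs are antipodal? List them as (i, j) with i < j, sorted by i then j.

count = 2; pairs: (0,3), (2,4)

α = atan 0.25 = 14.04°;  2α = 28.07°
n_0 = (+0.7145, -0.6996)
n_1 = (+0.8256, +0.5642)
n_2 = (-0.1818, +0.9833)
n_3 = (-0.9300, +0.3675)
n_4 = (-0.0048, -1.0000)
  (0,1): δ = 101.26°  ·
  (0,2): δ = 35.13°  ·
  (0,3): δ = 22.83°  ✓
  (0,4): δ = 134.12°  ·
  (1,2): δ = 113.87°  ·
  (1,3): δ = 55.91°  ·
  (1,4): δ = 55.38°  ·
  (2,3): δ = 122.04°  ·
  (2,4): δ = 10.75°  ✓
  (3,4): δ = 68.71°  ·
antipodal pairs: 2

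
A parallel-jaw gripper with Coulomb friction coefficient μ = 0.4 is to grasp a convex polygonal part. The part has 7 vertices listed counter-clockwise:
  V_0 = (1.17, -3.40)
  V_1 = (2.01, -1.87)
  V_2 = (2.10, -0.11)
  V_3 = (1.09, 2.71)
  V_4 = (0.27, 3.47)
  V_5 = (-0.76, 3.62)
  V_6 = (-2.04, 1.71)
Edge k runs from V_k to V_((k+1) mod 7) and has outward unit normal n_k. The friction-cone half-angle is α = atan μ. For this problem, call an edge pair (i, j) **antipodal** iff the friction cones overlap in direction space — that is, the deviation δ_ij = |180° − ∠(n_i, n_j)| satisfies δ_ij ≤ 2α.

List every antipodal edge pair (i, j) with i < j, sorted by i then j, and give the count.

α = atan 0.4 = 21.80°;  2α = 43.60°
n_0 = (+0.8766, -0.4813)
n_1 = (+0.9987, -0.0511)
n_2 = (+0.9414, +0.3372)
n_3 = (+0.6798, +0.7334)
n_4 = (+0.1441, +0.9896)
n_5 = (-0.8307, +0.5567)
n_6 = (-0.8468, -0.5319)
  (0,1): δ = 154.16°  ·
  (0,2): δ = 131.53°  ·
  (0,3): δ = 104.06°  ·
  (0,4): δ = 69.52°  ·
  (0,5): δ = 5.06°  ✓
  (0,6): δ = 60.90°  ·
  (1,2): δ = 157.37°  ·
  (1,3): δ = 129.90°  ·
  (1,4): δ = 95.36°  ·
  (1,5): δ = 30.90°  ✓
  (1,6): δ = 35.06°  ✓
  (2,3): δ = 152.53°  ·
  (2,4): δ = 117.99°  ·
  (2,5): δ = 53.53°  ·
  (2,6): δ = 12.43°  ✓
  (3,4): δ = 145.46°  ·
  (3,5): δ = 81.00°  ·
  (3,6): δ = 15.04°  ✓
  (4,5): δ = 115.54°  ·
  (4,6): δ = 49.58°  ·
  (5,6): δ = 114.04°  ·
antipodal pairs: 5

count = 5; pairs: (0,5), (1,5), (1,6), (2,6), (3,6)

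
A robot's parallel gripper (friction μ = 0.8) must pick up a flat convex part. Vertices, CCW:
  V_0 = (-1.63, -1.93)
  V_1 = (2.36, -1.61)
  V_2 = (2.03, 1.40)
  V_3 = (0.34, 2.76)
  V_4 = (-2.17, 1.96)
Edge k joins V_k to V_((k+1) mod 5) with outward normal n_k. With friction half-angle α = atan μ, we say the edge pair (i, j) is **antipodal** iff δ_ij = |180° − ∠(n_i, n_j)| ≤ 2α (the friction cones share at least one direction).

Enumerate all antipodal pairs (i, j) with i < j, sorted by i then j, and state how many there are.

α = atan 0.8 = 38.66°;  2α = 77.32°
n_0 = (+0.0799, -0.9968)
n_1 = (+0.9940, +0.1090)
n_2 = (+0.6269, +0.7791)
n_3 = (-0.3037, +0.9528)
n_4 = (-0.9905, -0.1375)
  (0,1): δ = 88.33°  ·
  (0,2): δ = 43.41°  ✓
  (0,3): δ = 13.09°  ✓
  (0,4): δ = 93.32°  ·
  (1,2): δ = 135.08°  ·
  (1,3): δ = 78.58°  ·
  (1,4): δ = 1.65°  ✓
  (2,3): δ = 123.50°  ·
  (2,4): δ = 43.27°  ✓
  (3,4): δ = 99.78°  ·
antipodal pairs: 4

count = 4; pairs: (0,2), (0,3), (1,4), (2,4)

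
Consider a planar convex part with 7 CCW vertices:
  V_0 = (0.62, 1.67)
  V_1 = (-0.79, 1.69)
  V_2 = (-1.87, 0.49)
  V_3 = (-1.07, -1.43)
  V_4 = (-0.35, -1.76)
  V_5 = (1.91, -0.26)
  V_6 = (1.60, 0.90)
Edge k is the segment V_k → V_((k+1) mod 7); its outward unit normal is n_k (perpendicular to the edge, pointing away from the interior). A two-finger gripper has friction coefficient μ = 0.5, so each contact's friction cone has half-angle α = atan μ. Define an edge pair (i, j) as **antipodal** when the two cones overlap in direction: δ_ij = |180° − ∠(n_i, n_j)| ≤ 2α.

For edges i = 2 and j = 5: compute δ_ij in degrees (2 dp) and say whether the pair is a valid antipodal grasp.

δ = 7.66°, valid

α = atan 0.5 = 26.57°;  2α = 53.13°
edge 2: e_2 = (+0.80, -1.92);  n_2 = (-0.9231, -0.3846)
edge 5: e_5 = (-0.31, +1.16);  n_5 = (+0.9661, +0.2582)
∠(n_2, n_5) = 172.34°
δ = |180° − 172.34°| = 7.66°
7.66° ≤ 2α = 53.13°  →  valid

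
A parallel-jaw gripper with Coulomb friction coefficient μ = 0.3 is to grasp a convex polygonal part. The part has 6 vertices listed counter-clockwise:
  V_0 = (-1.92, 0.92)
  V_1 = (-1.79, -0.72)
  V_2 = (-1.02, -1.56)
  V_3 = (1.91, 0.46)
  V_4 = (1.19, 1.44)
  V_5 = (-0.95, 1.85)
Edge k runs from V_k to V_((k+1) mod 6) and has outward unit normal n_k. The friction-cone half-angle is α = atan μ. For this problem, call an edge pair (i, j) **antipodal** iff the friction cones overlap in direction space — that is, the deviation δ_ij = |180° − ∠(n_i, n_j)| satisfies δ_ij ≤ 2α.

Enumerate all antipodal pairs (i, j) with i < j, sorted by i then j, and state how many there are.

count = 3; pairs: (0,3), (1,3), (2,5)

α = atan 0.3 = 16.70°;  2α = 33.40°
n_0 = (-0.9969, -0.0790)
n_1 = (-0.7372, -0.6757)
n_2 = (+0.5676, -0.8233)
n_3 = (+0.8059, +0.5921)
n_4 = (+0.1882, +0.9821)
n_5 = (-0.6921, +0.7218)
  (0,1): δ = 142.02°  ·
  (0,2): δ = 59.95°  ·
  (0,3): δ = 31.77°  ✓
  (0,4): δ = 74.62°  ·
  (0,5): δ = 129.26°  ·
  (1,2): δ = 97.93°  ·
  (1,3): δ = 6.21°  ✓
  (1,4): δ = 36.64°  ·
  (1,5): δ = 91.28°  ·
  (2,3): δ = 88.28°  ·
  (2,4): δ = 45.43°  ·
  (2,5): δ = 9.21°  ✓
  (3,4): δ = 137.15°  ·
  (3,5): δ = 82.51°  ·
  (4,5): δ = 125.36°  ·
antipodal pairs: 3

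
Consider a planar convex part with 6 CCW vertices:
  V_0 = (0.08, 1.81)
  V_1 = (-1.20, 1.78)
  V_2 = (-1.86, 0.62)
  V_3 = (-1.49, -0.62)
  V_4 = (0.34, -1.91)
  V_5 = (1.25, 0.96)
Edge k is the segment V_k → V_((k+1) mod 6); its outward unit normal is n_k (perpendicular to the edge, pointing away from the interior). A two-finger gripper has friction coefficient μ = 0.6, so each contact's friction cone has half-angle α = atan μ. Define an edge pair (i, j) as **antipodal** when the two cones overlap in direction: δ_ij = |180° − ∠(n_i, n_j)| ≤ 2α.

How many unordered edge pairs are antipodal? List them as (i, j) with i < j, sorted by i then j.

α = atan 0.6 = 30.96°;  2α = 61.93°
n_0 = (-0.0234, +0.9997)
n_1 = (-0.8692, +0.4945)
n_2 = (-0.9583, -0.2859)
n_3 = (-0.5762, -0.8173)
n_4 = (+0.9532, -0.3022)
n_5 = (+0.5878, +0.8090)
  (0,1): δ = 120.98°  ·
  (0,2): δ = 74.73°  ·
  (0,3): δ = 36.52°  ✓
  (0,4): δ = 71.06°  ·
  (0,5): δ = 142.66°  ·
  (1,2): δ = 133.75°  ·
  (1,3): δ = 95.54°  ·
  (1,4): δ = 12.05°  ✓
  (1,5): δ = 83.64°  ·
  (2,3): δ = 141.80°  ·
  (2,4): δ = 34.21°  ✓
  (2,5): δ = 37.39°  ✓
  (3,4): δ = 72.41°  ·
  (3,5): δ = 0.82°  ✓
  (4,5): δ = 108.41°  ·
antipodal pairs: 5

count = 5; pairs: (0,3), (1,4), (2,4), (2,5), (3,5)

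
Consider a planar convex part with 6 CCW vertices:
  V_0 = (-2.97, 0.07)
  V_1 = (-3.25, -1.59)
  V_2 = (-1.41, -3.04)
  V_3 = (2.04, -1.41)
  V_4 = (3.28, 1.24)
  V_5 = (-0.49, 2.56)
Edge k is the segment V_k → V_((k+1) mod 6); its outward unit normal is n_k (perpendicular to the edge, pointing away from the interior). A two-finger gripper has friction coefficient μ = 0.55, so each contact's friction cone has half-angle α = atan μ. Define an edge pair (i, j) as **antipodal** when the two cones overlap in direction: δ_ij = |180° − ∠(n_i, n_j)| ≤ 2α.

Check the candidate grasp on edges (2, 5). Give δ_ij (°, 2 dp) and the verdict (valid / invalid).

α = atan 0.55 = 28.81°;  2α = 57.62°
edge 2: e_2 = (+3.45, +1.63);  n_2 = (+0.4272, -0.9042)
edge 5: e_5 = (-2.48, -2.49);  n_5 = (-0.7085, +0.7057)
∠(n_2, n_5) = 160.17°
δ = |180° − 160.17°| = 19.83°
19.83° ≤ 2α = 57.62°  →  valid

δ = 19.83°, valid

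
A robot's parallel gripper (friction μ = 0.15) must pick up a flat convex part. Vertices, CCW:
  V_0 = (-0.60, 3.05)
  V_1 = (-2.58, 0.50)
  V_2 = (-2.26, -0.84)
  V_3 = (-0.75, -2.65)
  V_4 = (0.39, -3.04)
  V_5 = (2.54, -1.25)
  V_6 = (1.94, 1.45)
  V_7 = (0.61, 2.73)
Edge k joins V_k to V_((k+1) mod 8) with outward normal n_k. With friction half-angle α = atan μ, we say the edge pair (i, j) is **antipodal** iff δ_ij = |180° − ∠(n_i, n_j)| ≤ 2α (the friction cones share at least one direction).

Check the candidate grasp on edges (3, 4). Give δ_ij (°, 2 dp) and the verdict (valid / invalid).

δ = 121.33°, invalid

α = atan 0.15 = 8.53°;  2α = 17.06°
edge 3: e_3 = (+1.14, -0.39);  n_3 = (-0.3237, -0.9462)
edge 4: e_4 = (+2.15, +1.79);  n_4 = (+0.6398, -0.7685)
∠(n_3, n_4) = 58.67°
δ = |180° − 58.67°| = 121.33°
121.33° > 2α = 17.06°  →  invalid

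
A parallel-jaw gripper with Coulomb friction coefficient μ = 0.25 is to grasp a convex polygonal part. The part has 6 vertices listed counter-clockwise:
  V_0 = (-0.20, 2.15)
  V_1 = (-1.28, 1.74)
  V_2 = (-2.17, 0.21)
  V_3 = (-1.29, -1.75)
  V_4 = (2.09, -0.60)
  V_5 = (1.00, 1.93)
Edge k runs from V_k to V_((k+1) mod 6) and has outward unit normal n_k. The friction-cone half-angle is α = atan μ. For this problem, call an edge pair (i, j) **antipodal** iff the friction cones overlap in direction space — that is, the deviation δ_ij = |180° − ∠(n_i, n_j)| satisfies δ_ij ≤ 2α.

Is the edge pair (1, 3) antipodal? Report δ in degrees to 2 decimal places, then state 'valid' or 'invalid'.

δ = 41.02°, invalid

α = atan 0.25 = 14.04°;  2α = 28.07°
edge 1: e_1 = (-0.89, -1.53);  n_1 = (-0.8644, +0.5028)
edge 3: e_3 = (+3.38, +1.15);  n_3 = (+0.3221, -0.9467)
∠(n_1, n_3) = 138.98°
δ = |180° − 138.98°| = 41.02°
41.02° > 2α = 28.07°  →  invalid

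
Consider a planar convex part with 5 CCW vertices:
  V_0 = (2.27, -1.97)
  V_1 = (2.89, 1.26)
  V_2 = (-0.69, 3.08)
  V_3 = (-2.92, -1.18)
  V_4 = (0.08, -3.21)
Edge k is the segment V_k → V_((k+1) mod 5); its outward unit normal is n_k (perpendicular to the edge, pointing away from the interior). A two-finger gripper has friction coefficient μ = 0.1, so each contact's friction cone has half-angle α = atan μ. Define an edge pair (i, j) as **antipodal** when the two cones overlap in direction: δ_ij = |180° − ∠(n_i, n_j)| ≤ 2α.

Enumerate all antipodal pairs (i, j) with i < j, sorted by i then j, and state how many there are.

count = 1; pairs: (1,3)

α = atan 0.1 = 5.71°;  2α = 11.42°
n_0 = (+0.9821, -0.1885)
n_1 = (+0.4532, +0.8914)
n_2 = (-0.8860, +0.4638)
n_3 = (-0.5604, -0.8282)
n_4 = (+0.4927, -0.8702)
  (0,1): δ = 106.08°  ·
  (0,2): δ = 16.77°  ·
  (0,3): δ = 66.78°  ·
  (0,4): δ = 130.38°  ·
  (1,2): δ = 90.68°  ·
  (1,3): δ = 7.14°  ✓
  (1,4): δ = 56.47°  ·
  (2,3): δ = 96.45°  ·
  (2,4): δ = 32.85°  ·
  (3,4): δ = 116.40°  ·
antipodal pairs: 1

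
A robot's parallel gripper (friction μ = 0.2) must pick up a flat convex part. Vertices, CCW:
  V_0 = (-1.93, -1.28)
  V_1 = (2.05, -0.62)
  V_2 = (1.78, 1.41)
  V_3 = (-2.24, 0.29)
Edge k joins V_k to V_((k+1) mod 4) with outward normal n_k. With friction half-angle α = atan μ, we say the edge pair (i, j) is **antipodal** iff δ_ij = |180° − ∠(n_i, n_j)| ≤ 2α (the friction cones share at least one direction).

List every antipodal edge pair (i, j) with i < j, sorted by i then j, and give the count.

count = 2; pairs: (0,2), (1,3)

α = atan 0.2 = 11.31°;  2α = 22.62°
n_0 = (+0.1636, -0.9865)
n_1 = (+0.9913, +0.1318)
n_2 = (-0.2684, +0.9633)
n_3 = (-0.9811, -0.1937)
  (0,1): δ = 91.84°  ·
  (0,2): δ = 6.15°  ✓
  (0,3): δ = 91.75°  ·
  (1,2): δ = 82.01°  ·
  (1,3): δ = 3.59°  ✓
  (2,3): δ = 94.40°  ·
antipodal pairs: 2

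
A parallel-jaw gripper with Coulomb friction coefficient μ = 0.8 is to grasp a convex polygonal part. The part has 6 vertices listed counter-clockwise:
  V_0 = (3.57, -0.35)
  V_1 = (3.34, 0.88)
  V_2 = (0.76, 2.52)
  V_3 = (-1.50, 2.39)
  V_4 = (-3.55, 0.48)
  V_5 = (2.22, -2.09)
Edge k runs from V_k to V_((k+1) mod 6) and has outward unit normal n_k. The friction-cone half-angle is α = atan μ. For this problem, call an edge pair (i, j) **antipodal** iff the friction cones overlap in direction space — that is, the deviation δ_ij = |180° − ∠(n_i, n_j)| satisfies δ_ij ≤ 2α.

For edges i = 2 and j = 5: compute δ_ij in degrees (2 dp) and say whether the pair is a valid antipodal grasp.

α = atan 0.8 = 38.66°;  2α = 77.32°
edge 2: e_2 = (-2.26, -0.13);  n_2 = (-0.0574, +0.9983)
edge 5: e_5 = (+1.35, +1.74);  n_5 = (+0.7901, -0.6130)
∠(n_2, n_5) = 131.10°
δ = |180° − 131.10°| = 48.90°
48.90° ≤ 2α = 77.32°  →  valid

δ = 48.90°, valid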